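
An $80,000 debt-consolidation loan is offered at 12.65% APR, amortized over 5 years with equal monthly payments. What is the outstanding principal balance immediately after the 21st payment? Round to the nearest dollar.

With monthly rate i = 12.65%/12 = 0.0105417, the balance after k of n payments is P · [(1+i)^n − (1+i)^k] / [(1+i)^n − 1].
(1+0.0105417)^60 = 1.87608929 and (1+0.0105417)^21 = 1.24634629, so the balance is 80,000 × (1.87608929 − 1.24634629) / (1.87608929 − 1) = $57,504.91.

$57,505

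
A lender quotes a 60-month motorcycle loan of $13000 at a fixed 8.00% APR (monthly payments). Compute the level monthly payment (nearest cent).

$263.59

At 8.00% the monthly rate is 0.0066667, so the payment is 13,000 × 0.0066667 / (1 − 1.0066667^−60) = $263.59.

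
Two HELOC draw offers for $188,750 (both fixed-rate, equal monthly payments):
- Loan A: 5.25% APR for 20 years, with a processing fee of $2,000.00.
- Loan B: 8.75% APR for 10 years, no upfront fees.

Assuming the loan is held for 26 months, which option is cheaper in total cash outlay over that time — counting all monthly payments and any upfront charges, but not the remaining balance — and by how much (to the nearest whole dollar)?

Loan A: at 5.25% the monthly rate is 0.0043750, so the payment is 188,750 × 0.0043750 / (1 − 1.0043750^−240) = $1,271.88.
Loan B: monthly rate = 8.75%/12 = 0.0072917; payment = 188,750 × 0.0072917 / (1 − (1+0.0072917)^−120) = $2,365.54.
Over 26 months: Loan A costs 26 × $1,271.88 + $2,000.00 = $35,068.88; Loan B costs 26 × $2,365.54 = $61,504.04.
Loan A is cheaper by $61,504.04 − $35,068.88 = $26,435.16.

Loan A by $26,435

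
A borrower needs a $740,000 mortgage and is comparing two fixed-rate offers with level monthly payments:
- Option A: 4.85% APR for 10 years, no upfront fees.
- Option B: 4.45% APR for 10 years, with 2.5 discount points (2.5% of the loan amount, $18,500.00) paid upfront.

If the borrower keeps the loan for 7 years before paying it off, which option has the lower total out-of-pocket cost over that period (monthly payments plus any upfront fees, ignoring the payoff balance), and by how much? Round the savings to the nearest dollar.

Option A by $6,464

Option A: monthly rate = 4.85%/12 = 0.0040417; payment = 740,000 × 0.0040417 / (1 − (1+0.0040417)^−120) = $7,794.70.
Option B: monthly rate = 4.45%/12 = 0.0037083; payment = 740,000 × 0.0037083 / (1 − (1+0.0037083)^−120) = $7,651.42.
Over 84 months: Option A costs 84 × $7,794.70 = $654,754.80; Option B costs 84 × $7,651.42 + $18,500.00 = $661,219.28.
Option A is cheaper by $661,219.28 − $654,754.80 = $6,464.48.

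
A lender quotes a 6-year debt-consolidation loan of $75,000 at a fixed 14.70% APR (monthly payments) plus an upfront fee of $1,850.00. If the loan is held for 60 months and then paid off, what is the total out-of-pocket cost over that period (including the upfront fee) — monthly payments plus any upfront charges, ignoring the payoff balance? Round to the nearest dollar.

$96,271

Monthly rate = 14.7%/12 = 0.0122500; payment = 75,000 × 0.0122500 / (1 − (1+0.0122500)^−72) = $1,573.68.
Total outlay = 60 × $1,573.68 + $1,850.00 = $96,270.80.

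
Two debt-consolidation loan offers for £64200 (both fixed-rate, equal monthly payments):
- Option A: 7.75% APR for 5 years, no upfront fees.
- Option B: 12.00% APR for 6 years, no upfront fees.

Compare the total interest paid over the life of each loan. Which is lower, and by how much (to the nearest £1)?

Option A: monthly rate = 7.75%/12 = 0.0064583; payment = 64,200 × 0.0064583 / (1 − (1+0.0064583)^−60) = £1,294.08.
Total interest on Option A = 60 × £1,294.08 − £64,200 = £13,444.80.
Option B: monthly rate = 12%/12 = 0.0100000; payment = 64,200 × 0.0100000 / (1 − (1+0.0100000)^−72) = £1,255.12.
Total interest on Option B = 72 × £1,255.12 − £64,200 = £26,168.64.
Option A is lower by £12,723.84.

Option A by £12,724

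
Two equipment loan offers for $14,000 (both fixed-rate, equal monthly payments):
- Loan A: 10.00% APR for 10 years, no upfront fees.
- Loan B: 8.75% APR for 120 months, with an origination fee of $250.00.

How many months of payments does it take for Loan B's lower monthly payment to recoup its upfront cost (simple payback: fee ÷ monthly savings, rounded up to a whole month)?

27 months

Loan A: monthly rate = 10%/12 = 0.0083333; payment = 14,000 × 0.0083333 / (1 − (1+0.0083333)^−120) = $185.01.
Loan B: at 8.75% the monthly rate is 0.0072917, so the payment is 14,000 × 0.0072917 / (1 − 1.0072917^−120) = $175.46.
Monthly savings = $185.01 − $175.46 = $9.55.
Break-even = $250.00 / $9.55 = 26.18 → 27 months.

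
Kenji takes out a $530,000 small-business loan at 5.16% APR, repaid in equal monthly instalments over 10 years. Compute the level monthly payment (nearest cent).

At 5.16% the monthly rate is 0.0043000, so the payment is 530,000 × 0.0043000 / (1 − 1.0043000^−120) = $5,663.01.

$5,663.01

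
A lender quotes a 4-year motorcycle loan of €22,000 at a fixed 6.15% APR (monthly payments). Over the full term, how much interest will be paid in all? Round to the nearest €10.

At 6.15% the monthly rate is 0.0051250, so the payment is 22,000 × 0.0051250 / (1 − 1.0051250^−48) = €518.18.
Total paid = 48 × €518.18 = €24,872.64; interest = €24,872.64 − €22,000 = €2,872.64.

€2,870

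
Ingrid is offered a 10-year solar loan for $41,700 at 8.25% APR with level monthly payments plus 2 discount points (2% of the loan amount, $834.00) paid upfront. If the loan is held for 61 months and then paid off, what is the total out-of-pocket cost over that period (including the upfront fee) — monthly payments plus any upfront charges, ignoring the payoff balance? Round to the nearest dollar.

$32,033

Monthly rate = 8.25%/12 = 0.0068750; payment = 41,700 × 0.0068750 / (1 − (1+0.0068750)^−120) = $511.46.
Total outlay = 61 × $511.46 + $834.00 = $32,033.06.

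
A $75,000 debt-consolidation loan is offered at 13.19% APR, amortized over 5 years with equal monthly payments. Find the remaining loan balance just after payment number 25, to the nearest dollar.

With monthly rate i = 13.19%/12 = 0.0109917, the balance after k of n payments is P · [(1+i)^n − (1+i)^k] / [(1+i)^n − 1].
(1+0.0109917)^60 = 1.92687947 and (1+0.0109917)^25 = 1.31428453, so the balance is 75,000 × (1.92687947 − 1.31428453) / (1.92687947 − 1) = $49,569.14.

$49,569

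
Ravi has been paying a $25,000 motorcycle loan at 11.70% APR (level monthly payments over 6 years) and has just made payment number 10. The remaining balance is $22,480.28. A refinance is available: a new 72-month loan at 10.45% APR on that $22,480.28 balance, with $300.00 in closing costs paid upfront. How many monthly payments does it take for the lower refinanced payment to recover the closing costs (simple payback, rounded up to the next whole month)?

Current payment = 25,000 × 11.7%/12 / (1 − (1+0.0097500)^−72) = $484.86.
Refinanced payment = 22,480.28 × 0.0087083 / (1 − (1+0.0087083)^−72) = $421.59.
Monthly savings = $484.86 − $421.59 = $63.27.
Break-even = $300.00 / $63.27 = 4.74 → 5 months.

5 months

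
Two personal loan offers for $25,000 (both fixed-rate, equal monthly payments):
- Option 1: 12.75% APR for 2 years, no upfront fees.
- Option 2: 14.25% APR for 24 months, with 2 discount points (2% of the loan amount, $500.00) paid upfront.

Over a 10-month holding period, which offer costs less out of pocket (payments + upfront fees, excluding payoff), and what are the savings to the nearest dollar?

Option 1: monthly rate = 12.75%/12 = 0.0106250; payment = 25,000 × 0.0106250 / (1 − (1+0.0106250)^−24) = $1,185.61.
Option 2: at 14.25% the monthly rate is 0.0118750, so the payment is 25,000 × 0.0118750 / (1 − 1.0118750^−24) = $1,203.28.
Over 10 months: Option 1 costs 10 × $1,185.61 = $11,856.10; Option 2 costs 10 × $1,203.28 + $500.00 = $12,532.80.
Option 1 is cheaper by $12,532.80 − $11,856.10 = $676.70.

Option 1 by $677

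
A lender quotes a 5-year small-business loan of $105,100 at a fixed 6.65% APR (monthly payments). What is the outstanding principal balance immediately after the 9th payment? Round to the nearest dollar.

With monthly rate i = 6.65%/12 = 0.0055417, the balance after k of n payments is P · [(1+i)^n − (1+i)^k] / [(1+i)^n − 1].
(1+0.0055417)^60 = 1.39317050 and (1+0.0055417)^9 = 1.05099498, so the balance is 105,100 × (1.39317050 − 1.05099498) / (1.39317050 − 1) = $91,468.33.

$91,468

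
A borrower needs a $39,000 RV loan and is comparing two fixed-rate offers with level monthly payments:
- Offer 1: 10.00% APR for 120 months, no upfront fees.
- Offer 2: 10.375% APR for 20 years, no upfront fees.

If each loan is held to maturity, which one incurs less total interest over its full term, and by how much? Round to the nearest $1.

Offer 1: at 10.00% the monthly rate is 0.0083333, so the payment is 39,000 × 0.0083333 / (1 − 1.0083333^−120) = $515.39.
Total interest on Offer 1 = 120 × $515.39 − $39,000 = $22,846.80.
Offer 2: at 10.375% the monthly rate is 0.0086458, so the payment is 39,000 × 0.0086458 / (1 − 1.0086458^−240) = $386.10.
Total interest on Offer 2 = 240 × $386.10 − $39,000 = $53,664.00.
Offer 1 is lower by $30,817.20.

Offer 1 by $30,817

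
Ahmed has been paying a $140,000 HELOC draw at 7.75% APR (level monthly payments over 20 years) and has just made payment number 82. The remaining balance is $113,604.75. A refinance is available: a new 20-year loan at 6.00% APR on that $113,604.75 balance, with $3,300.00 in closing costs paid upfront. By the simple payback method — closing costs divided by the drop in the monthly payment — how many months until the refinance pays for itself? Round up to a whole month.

Current payment = 140,000 × 7.75%/12 / (1 − (1+0.0064583)^−240) = $1,149.33.
Refinanced payment = 113,604.75 × 0.0050000 / (1 − (1+0.0050000)^−240) = $813.90.
Monthly savings = $1,149.33 − $813.90 = $335.43.
Break-even = $3,300.00 / $335.43 = 9.84 → 10 months.

10 months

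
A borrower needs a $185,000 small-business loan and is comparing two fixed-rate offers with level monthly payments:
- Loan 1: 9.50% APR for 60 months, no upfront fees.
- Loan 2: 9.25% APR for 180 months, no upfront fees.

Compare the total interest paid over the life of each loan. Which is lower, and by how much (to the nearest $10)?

Loan 1 by $109,600

Loan 1: monthly rate = 9.5%/12 = 0.0079167; payment = 185,000 × 0.0079167 / (1 − (1+0.0079167)^−60) = $3,885.34.
Total interest on Loan 1 = 60 × $3,885.34 − $185,000 = $48,120.40.
Loan 2: monthly rate = 9.25%/12 = 0.0077083; payment = 185,000 × 0.0077083 / (1 − (1+0.0077083)^−180) = $1,904.01.
Total interest on Loan 2 = 180 × $1,904.01 − $185,000 = $157,721.80.
Loan 1 is lower by $109,601.40.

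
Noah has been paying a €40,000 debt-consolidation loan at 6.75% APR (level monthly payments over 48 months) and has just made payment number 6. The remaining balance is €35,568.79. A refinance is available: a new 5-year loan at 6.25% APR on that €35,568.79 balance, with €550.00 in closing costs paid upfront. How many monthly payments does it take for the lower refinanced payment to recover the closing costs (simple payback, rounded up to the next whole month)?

Current payment = 40,000 × 6.75%/12 / (1 − (1+0.0056250)^−48) = €953.22.
Refinanced payment = 35,568.79 × 0.0052083 / (1 − (1+0.0052083)^−60) = €691.79.
Monthly savings = €953.22 − €691.79 = €261.43.
Break-even = €550.00 / €261.43 = 2.10 → 3 months.

3 months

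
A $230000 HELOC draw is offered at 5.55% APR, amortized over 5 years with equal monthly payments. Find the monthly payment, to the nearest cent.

At 5.55% the monthly rate is 0.0046250, so the payment is 230,000 × 0.0046250 / (1 − 1.0046250^−60) = $4,398.58.

$4,398.58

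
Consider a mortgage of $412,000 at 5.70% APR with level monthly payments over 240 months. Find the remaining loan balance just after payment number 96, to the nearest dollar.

With monthly rate i = 5.7%/12 = 0.0047500, the balance after k of n payments is P · [(1+i)^n − (1+i)^k] / [(1+i)^n − 1].
(1+0.0047500)^240 = 3.11834073 and (1+0.0047500)^96 = 1.57604795, so the balance is 412,000 × (3.11834073 − 1.57604795) / (3.11834073 − 1) = $299,963.37.

$299,963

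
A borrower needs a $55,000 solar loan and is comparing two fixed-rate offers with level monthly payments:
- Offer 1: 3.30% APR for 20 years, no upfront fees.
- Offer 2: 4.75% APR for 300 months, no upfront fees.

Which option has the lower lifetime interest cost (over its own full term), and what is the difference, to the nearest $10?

Offer 1 by $18,860

Offer 1: monthly rate = 3.3%/12 = 0.0027500; payment = 55,000 × 0.0027500 / (1 − (1+0.0027500)^−240) = $313.35.
Total interest on Offer 1 = 240 × $313.35 − $55,000 = $20,204.00.
Offer 2: at 4.75% the monthly rate is 0.0039583, so the payment is 55,000 × 0.0039583 / (1 − 1.0039583^−300) = $313.56.
Total interest on Offer 2 = 300 × $313.56 − $55,000 = $39,068.00.
Offer 1 is lower by $18,864.00.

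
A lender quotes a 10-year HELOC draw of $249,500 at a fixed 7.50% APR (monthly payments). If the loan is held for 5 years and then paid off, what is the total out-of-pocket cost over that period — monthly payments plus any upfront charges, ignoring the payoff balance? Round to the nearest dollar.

Monthly rate = 7.5%/12 = 0.0062500; payment = 249,500 × 0.0062500 / (1 − (1+0.0062500)^−120) = $2,961.61.
Total outlay = 60 × $2,961.61 = $177,696.60.

$177,697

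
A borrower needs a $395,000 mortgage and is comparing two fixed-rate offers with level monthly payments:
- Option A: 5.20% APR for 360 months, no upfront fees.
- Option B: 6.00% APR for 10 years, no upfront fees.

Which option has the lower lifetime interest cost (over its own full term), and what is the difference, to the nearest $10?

Option A: at 5.20% the monthly rate is 0.0043333, so the payment is 395,000 × 0.0043333 / (1 − 1.0043333^−360) = $2,168.99.
Total interest on Option A = 360 × $2,168.99 − $395,000 = $385,836.40.
Option B: monthly rate = 6%/12 = 0.0050000; payment = 395,000 × 0.0050000 / (1 − (1+0.0050000)^−120) = $4,385.31.
Total interest on Option B = 120 × $4,385.31 − $395,000 = $131,237.20.
Option B is lower by $254,599.20.

Option B by $254,600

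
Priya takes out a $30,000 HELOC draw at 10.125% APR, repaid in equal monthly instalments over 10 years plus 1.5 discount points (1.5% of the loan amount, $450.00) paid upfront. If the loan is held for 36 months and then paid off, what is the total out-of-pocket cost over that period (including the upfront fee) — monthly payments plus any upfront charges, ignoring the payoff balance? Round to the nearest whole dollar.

At 10.125% the monthly rate is 0.0084375, so the payment is 30,000 × 0.0084375 / (1 − 1.0084375^−120) = $398.53.
Total outlay = 36 × $398.53 + $450.00 = $14,797.08.

$14,797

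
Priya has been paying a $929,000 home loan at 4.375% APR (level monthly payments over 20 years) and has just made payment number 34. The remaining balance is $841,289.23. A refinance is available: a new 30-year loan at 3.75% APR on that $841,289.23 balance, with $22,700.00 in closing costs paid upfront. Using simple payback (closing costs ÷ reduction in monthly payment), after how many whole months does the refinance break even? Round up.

Current payment = 929,000 × 4.375%/12 / (1 − (1+0.0036458)^−240) = $5,814.81.
Refinanced payment = 841,289.23 × 0.0031250 / (1 − (1+0.0031250)^−360) = $3,896.14.
Monthly savings = $5,814.81 − $3,896.14 = $1,918.67.
Break-even = $22,700.00 / $1,918.67 = 11.83 → 12 months.

12 months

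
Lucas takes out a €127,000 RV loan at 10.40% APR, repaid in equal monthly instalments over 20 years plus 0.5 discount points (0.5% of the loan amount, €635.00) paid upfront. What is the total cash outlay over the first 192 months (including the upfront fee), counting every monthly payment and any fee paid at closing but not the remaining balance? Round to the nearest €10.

€242,440

At 10.40% the monthly rate is 0.0086667, so the payment is 127,000 × 0.0086667 / (1 − 1.0086667^−240) = €1,259.42.
Total outlay = 192 × €1,259.42 + €635.00 = €242,443.64.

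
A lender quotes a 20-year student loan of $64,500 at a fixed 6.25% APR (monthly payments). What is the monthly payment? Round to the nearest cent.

$471.45

Monthly rate = 6.25%/12 = 0.0052083; payment = 64,500 × 0.0052083 / (1 − (1+0.0052083)^−240) = $471.45.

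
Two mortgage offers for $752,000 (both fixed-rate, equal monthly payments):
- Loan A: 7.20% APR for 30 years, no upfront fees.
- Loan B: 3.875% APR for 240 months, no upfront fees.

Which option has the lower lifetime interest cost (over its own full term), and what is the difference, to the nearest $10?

Loan B by $755,790

Loan A: at 7.20% the monthly rate is 0.0060000, so the payment is 752,000 × 0.0060000 / (1 − 1.0060000^−360) = $5,104.49.
Total interest on Loan A = 360 × $5,104.49 − $752,000 = $1,085,616.40.
Loan B: at 3.875% the monthly rate is 0.0032292, so the payment is 752,000 × 0.0032292 / (1 − 1.0032292^−240) = $4,507.59.
Total interest on Loan B = 240 × $4,507.59 − $752,000 = $329,821.60.
Loan B is lower by $755,794.80.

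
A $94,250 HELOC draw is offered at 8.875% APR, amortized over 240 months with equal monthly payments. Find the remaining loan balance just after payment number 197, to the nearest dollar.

With monthly rate i = 8.875%/12 = 0.0073958, the balance after k of n payments is P · [(1+i)^n − (1+i)^k] / [(1+i)^n − 1].
(1+0.0073958)^240 = 5.86186834 and (1+0.0073958)^197 = 4.27001695, so the balance is 94,250 × (5.86186834 − 4.27001695) / (5.86186834 − 1) = $30,858.92.

$30,859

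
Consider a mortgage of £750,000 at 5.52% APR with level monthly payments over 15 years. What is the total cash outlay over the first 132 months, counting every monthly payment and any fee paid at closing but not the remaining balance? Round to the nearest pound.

At 5.52% the monthly rate is 0.0046000, so the payment is 750,000 × 0.0046000 / (1 − 1.0046000^−180) = £6,136.09.
Total outlay = 132 × £6,136.09 = £809,963.88.

£809,964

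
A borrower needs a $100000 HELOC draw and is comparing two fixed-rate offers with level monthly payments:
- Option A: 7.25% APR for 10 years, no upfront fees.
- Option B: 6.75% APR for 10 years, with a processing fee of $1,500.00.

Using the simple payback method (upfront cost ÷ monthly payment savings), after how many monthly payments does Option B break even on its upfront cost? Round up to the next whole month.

Option A: monthly rate = 7.25%/12 = 0.0060417; payment = 100,000 × 0.0060417 / (1 − (1+0.0060417)^−120) = $1,174.01.
Option B: at 6.75% the monthly rate is 0.0056250, so the payment is 100,000 × 0.0056250 / (1 − 1.0056250^−120) = $1,148.24.
Monthly savings = $1,174.01 − $1,148.24 = $25.77.
Break-even = $1,500.00 / $25.77 = 58.21 → 59 months.

59 months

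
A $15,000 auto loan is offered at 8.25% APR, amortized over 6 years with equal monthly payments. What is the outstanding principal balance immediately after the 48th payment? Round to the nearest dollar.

$5,841

With monthly rate i = 8.25%/12 = 0.0068750, the balance after k of n payments is P · [(1+i)^n − (1+i)^k] / [(1+i)^n − 1].
(1+0.0068750)^72 = 1.63772191 and (1+0.0068750)^48 = 1.38939833, so the balance is 15,000 × (1.63772191 − 1.38939833) / (1.63772191 − 1) = $5,840.87.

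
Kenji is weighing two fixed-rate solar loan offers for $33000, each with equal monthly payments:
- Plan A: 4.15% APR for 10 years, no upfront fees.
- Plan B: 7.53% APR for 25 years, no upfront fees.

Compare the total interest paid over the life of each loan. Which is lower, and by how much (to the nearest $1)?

Plan A by $32,977

Plan A: monthly rate = 4.15%/12 = 0.0034583; payment = 33,000 × 0.0034583 / (1 − (1+0.0034583)^−120) = $336.47.
Total interest on Plan A = 120 × $336.47 − $33,000 = $7,376.40.
Plan B: at 7.53% the monthly rate is 0.0062750, so the payment is 33,000 × 0.0062750 / (1 − 1.0062750^−300) = $244.51.
Total interest on Plan B = 300 × $244.51 − $33,000 = $40,353.00.
Plan A is lower by $32,976.60.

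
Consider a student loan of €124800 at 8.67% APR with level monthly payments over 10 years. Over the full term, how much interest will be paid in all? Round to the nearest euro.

Monthly rate = 8.67%/12 = 0.0072250; payment = 124,800 × 0.0072250 / (1 − (1+0.0072250)^−120) = €1,558.71.
Total paid = 120 × €1,558.71 = €187,045.20; interest = €187,045.20 − €124,800 = €62,245.20.

€62,245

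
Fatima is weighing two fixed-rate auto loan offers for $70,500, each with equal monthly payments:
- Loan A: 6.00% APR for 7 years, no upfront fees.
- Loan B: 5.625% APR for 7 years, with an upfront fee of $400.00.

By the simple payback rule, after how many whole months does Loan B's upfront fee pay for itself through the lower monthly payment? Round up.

Loan A: at 6.00% the monthly rate is 0.0050000, so the payment is 70,500 × 0.0050000 / (1 − 1.0050000^−84) = $1,029.90.
Loan B: at 5.625% the monthly rate is 0.0046875, so the payment is 70,500 × 0.0046875 / (1 − 1.0046875^−84) = $1,017.28.
Monthly savings = $1,029.90 − $1,017.28 = $12.62.
Break-even = $400.00 / $12.62 = 31.70 → 32 months.

32 months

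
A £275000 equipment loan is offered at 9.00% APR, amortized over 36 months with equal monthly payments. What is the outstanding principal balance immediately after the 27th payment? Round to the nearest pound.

£75,832

With monthly rate i = 9%/12 = 0.0075000, the balance after k of n payments is P · [(1+i)^n − (1+i)^k] / [(1+i)^n − 1].
(1+0.0075000)^36 = 1.30864537 and (1+0.0075000)^27 = 1.22353523, so the balance is 275,000 × (1.30864537 − 1.22353523) / (1.30864537 − 1) = £75,832.30.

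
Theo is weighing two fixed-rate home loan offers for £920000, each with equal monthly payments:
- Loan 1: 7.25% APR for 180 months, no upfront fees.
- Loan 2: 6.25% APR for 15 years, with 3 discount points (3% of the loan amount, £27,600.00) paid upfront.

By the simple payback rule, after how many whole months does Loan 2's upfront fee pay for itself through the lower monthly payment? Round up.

55 months

Loan 1: monthly rate = 7.25%/12 = 0.0060417; payment = 920,000 × 0.0060417 / (1 − (1+0.0060417)^−180) = £8,398.34.
Loan 2: monthly rate = 6.25%/12 = 0.0052083; payment = 920,000 × 0.0052083 / (1 − (1+0.0052083)^−180) = £7,888.29.
Monthly savings = £8,398.34 − £7,888.29 = £510.05.
Break-even = £27,600.00 / £510.05 = 54.11 → 55 months.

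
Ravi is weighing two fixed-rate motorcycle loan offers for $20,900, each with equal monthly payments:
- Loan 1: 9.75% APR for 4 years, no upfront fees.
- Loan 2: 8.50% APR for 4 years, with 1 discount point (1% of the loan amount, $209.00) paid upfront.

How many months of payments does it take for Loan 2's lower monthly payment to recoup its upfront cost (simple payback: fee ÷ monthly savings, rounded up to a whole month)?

Loan 1: monthly rate = 9.75%/12 = 0.0081250; payment = 20,900 × 0.0081250 / (1 − (1+0.0081250)^−48) = $527.57.
Loan 2: monthly rate = 8.5%/12 = 0.0070833; payment = 20,900 × 0.0070833 / (1 − (1+0.0070833)^−48) = $515.15.
Monthly savings = $527.57 − $515.15 = $12.42.
Break-even = $209.00 / $12.42 = 16.83 → 17 months.

17 months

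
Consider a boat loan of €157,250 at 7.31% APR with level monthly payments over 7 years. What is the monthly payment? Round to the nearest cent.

At 7.31% the monthly rate is 0.0060917, so the payment is 157,250 × 0.0060917 / (1 − 1.0060917^−84) = €2,397.22.

€2,397.22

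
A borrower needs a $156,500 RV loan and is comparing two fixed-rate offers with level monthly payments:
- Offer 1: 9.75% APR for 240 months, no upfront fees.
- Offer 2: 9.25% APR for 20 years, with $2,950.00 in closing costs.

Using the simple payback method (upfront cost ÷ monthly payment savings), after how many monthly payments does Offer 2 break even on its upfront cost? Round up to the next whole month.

58 months

Offer 1: monthly rate = 9.75%/12 = 0.0081250; payment = 156,500 × 0.0081250 / (1 − (1+0.0081250)^−240) = $1,484.43.
Offer 2: at 9.25% the monthly rate is 0.0077083, so the payment is 156,500 × 0.0077083 / (1 − 1.0077083^−240) = $1,433.33.
Monthly savings = $1,484.43 − $1,433.33 = $51.10.
Break-even = $2,950.00 / $51.10 = 57.73 → 58 months.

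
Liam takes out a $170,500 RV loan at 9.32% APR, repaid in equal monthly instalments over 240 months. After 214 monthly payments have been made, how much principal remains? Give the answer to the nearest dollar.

With monthly rate i = 9.32%/12 = 0.0077667, the balance after k of n payments is P · [(1+i)^n − (1+i)^k] / [(1+i)^n − 1].
(1+0.0077667)^240 = 6.40320553 and (1+0.0077667)^214 = 5.23645914, so the balance is 170,500 × (6.40320553 − 5.23645914) / (6.40320553 − 1) = $36,817.08.

$36,817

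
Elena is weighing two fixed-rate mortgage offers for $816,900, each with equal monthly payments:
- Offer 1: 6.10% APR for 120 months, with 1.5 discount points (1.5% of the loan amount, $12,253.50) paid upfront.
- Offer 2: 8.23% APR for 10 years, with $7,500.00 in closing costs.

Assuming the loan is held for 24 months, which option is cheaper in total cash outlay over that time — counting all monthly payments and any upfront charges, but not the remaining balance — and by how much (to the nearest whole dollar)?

Offer 1 by $16,858

Offer 1: monthly rate = 6.1%/12 = 0.0050833; payment = 816,900 × 0.0050833 / (1 − (1+0.0050833)^−120) = $9,110.34.
Offer 2: monthly rate = 8.23%/12 = 0.0068583; payment = 816,900 × 0.0068583 / (1 − (1+0.0068583)^−120) = $10,010.81.
Over 24 months: Offer 1 costs 24 × $9,110.34 + $12,253.50 = $230,901.66; Offer 2 costs 24 × $10,010.81 + $7,500.00 = $247,759.44.
Offer 1 is cheaper by $247,759.44 − $230,901.66 = $16,857.78.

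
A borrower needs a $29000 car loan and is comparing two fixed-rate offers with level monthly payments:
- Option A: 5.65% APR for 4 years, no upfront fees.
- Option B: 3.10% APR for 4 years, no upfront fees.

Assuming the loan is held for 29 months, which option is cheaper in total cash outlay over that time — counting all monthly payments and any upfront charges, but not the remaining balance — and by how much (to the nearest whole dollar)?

Option B by $964

Option A: monthly rate = 5.65%/12 = 0.0047083; payment = 29,000 × 0.0047083 / (1 − (1+0.0047083)^−48) = $676.42.
Option B: monthly rate = 3.1%/12 = 0.0025833; payment = 29,000 × 0.0025833 / (1 − (1+0.0025833)^−48) = $643.18.
Over 29 months: Option A costs 29 × $676.42 = $19,616.18; Option B costs 29 × $643.18 = $18,652.22.
Option B is cheaper by $19,616.18 − $18,652.22 = $963.96.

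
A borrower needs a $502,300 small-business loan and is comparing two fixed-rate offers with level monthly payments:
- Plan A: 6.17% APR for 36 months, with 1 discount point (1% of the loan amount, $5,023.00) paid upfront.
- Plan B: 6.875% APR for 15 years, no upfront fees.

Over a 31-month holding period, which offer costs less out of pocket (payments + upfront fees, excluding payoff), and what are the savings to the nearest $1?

Plan B by $341,059

Plan A: monthly rate = 6.17%/12 = 0.0051417; payment = 502,300 × 0.0051417 / (1 − (1+0.0051417)^−36) = $15,319.66.
Plan B: monthly rate = 6.875%/12 = 0.0057292; payment = 502,300 × 0.0057292 / (1 − (1+0.0057292)^−180) = $4,479.78.
Over 31 months: Plan A costs 31 × $15,319.66 + $5,023.00 = $479,932.46; Plan B costs 31 × $4,479.78 = $138,873.18.
Plan B is cheaper by $479,932.46 − $138,873.18 = $341,059.28.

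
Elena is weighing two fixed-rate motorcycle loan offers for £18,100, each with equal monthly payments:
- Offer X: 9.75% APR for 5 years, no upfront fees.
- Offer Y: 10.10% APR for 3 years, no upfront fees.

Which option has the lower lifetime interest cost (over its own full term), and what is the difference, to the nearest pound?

Offer X: at 9.75% the monthly rate is 0.0081250, so the payment is 18,100 × 0.0081250 / (1 − 1.0081250^−60) = £382.35.
Total interest on Offer X = 60 × £382.35 − £18,100 = £4,841.00.
Offer Y: monthly rate = 10.1%/12 = 0.0084167; payment = 18,100 × 0.0084167 / (1 − (1+0.0084167)^−36) = £584.89.
Total interest on Offer Y = 36 × £584.89 − £18,100 = £2,956.04.
Offer Y is lower by £1,884.96.

Offer Y by £1,885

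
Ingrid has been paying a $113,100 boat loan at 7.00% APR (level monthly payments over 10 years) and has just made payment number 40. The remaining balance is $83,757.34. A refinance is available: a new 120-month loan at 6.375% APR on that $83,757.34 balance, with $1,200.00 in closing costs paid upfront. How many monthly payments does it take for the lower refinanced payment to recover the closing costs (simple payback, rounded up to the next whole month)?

Current payment = 113,100 × 7%/12 / (1 − (1+0.0058333)^−120) = $1,313.19.
Refinanced payment = 83,757.34 × 0.0053125 / (1 − (1+0.0053125)^−120) = $945.73.
Monthly savings = $1,313.19 − $945.73 = $367.46.
Break-even = $1,200.00 / $367.46 = 3.27 → 4 months.

4 months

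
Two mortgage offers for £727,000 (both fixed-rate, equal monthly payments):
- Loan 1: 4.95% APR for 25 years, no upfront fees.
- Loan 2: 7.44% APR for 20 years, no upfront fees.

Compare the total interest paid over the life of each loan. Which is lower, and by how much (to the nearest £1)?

Loan 1: at 4.95% the monthly rate is 0.0041250, so the payment is 727,000 × 0.0041250 / (1 − 1.0041250^−300) = £4,228.82.
Total interest on Loan 1 = 300 × £4,228.82 − £727,000 = £541,646.00.
Loan 2: monthly rate = 7.44%/12 = 0.0062000; payment = 727,000 × 0.0062000 / (1 − (1+0.0062000)^−240) = £5,830.02.
Total interest on Loan 2 = 240 × £5,830.02 − £727,000 = £672,204.80.
Loan 1 is lower by £130,558.80.

Loan 1 by £130,559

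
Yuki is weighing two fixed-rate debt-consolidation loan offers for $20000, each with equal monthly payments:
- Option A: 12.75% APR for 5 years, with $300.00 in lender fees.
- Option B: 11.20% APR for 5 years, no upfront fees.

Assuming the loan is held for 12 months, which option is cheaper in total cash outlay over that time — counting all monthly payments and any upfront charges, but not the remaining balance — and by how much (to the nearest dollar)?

Option B by $488

Option A: at 12.75% the monthly rate is 0.0106250, so the payment is 20,000 × 0.0106250 / (1 − 1.0106250^−60) = $452.51.
Option B: at 11.20% the monthly rate is 0.0093333, so the payment is 20,000 × 0.0093333 / (1 − 1.0093333^−60) = $436.85.
Over 12 months: Option A costs 12 × $452.51 + $300.00 = $5,730.12; Option B costs 12 × $436.85 = $5,242.20.
Option B is cheaper by $5,730.12 − $5,242.20 = $487.92.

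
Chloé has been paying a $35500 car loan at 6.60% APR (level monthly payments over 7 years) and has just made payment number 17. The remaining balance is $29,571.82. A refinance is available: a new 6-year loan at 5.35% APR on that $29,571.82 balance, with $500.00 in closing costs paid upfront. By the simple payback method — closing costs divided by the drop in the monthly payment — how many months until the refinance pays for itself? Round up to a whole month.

Current payment = 35,500 × 6.6%/12 / (1 − (1+0.0055000)^−84) = $528.88.
Refinanced payment = 29,571.82 × 0.0044583 / (1 − (1+0.0044583)^−72) = $481.07.
Monthly savings = $528.88 − $481.07 = $47.81.
Break-even = $500.00 / $47.81 = 10.46 → 11 months.

11 months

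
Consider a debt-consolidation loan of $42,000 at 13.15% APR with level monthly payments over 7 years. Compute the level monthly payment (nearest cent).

At 13.15% the monthly rate is 0.0109583, so the payment is 42,000 × 0.0109583 / (1 − 1.0109583^−84) = $767.49.

$767.49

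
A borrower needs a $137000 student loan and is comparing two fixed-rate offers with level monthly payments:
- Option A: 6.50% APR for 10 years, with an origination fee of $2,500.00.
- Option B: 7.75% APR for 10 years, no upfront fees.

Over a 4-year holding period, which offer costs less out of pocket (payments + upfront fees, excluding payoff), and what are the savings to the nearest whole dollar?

Option A by $1,750

Option A: at 6.50% the monthly rate is 0.0054167, so the payment is 137,000 × 0.0054167 / (1 − 1.0054167^−120) = $1,555.61.
Option B: monthly rate = 7.75%/12 = 0.0064583; payment = 137,000 × 0.0064583 / (1 − (1+0.0064583)^−120) = $1,644.15.
Over 48 months: Option A costs 48 × $1,555.61 + $2,500.00 = $77,169.28; Option B costs 48 × $1,644.15 = $78,919.20.
Option A is cheaper by $78,919.20 − $77,169.28 = $1,749.92.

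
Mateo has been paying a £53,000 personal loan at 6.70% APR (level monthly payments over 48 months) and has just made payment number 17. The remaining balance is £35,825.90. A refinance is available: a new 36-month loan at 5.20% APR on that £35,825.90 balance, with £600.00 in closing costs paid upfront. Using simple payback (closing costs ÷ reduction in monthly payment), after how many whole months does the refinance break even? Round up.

Current payment = 53,000 × 6.7%/12 / (1 − (1+0.0055833)^−48) = £1,261.79.
Refinanced payment = 35,825.90 × 0.0043333 / (1 − (1+0.0043333)^−36) = £1,076.95.
Monthly savings = £1,261.79 − £1,076.95 = £184.84.
Break-even = £600.00 / £184.84 = 3.25 → 4 months.

4 months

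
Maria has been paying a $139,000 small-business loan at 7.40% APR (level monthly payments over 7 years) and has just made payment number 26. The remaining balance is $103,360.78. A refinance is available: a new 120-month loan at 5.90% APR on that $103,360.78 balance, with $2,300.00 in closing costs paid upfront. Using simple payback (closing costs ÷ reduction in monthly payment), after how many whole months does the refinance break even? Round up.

3 months

Current payment = 139,000 × 7.4%/12 / (1 − (1+0.0061667)^−84) = $2,125.17.
Refinanced payment = 103,360.78 × 0.0049167 / (1 − (1+0.0049167)^−120) = $1,142.33.
Monthly savings = $2,125.17 − $1,142.33 = $982.84.
Break-even = $2,300.00 / $982.84 = 2.34 → 3 months.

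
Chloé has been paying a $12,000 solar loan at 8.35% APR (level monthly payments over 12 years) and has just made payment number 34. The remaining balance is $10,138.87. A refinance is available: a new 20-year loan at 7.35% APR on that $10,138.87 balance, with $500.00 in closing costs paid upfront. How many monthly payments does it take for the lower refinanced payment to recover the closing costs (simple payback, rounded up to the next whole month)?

10 months

Current payment = 12,000 × 8.35%/12 / (1 − (1+0.0069583)^−144) = $132.21.
Refinanced payment = 10,138.87 × 0.0061250 / (1 − (1+0.0061250)^−240) = $80.75.
Monthly savings = $132.21 − $80.75 = $51.46.
Break-even = $500.00 / $51.46 = 9.72 → 10 months.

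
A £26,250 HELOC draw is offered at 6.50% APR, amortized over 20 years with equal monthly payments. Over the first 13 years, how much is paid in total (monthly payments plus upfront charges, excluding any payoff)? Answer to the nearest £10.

At 6.50% the monthly rate is 0.0054167, so the payment is 26,250 × 0.0054167 / (1 − 1.0054167^−240) = £195.71.
Total outlay = 156 × £195.71 = £30,530.76.

£30,530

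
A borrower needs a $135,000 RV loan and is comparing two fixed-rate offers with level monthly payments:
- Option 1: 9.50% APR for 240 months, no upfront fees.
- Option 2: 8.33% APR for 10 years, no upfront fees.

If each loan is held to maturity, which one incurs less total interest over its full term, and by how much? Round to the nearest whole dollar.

Option 2 by $102,624

Option 1: monthly rate = 9.5%/12 = 0.0079167; payment = 135,000 × 0.0079167 / (1 − (1+0.0079167)^−240) = $1,258.38.
Total interest on Option 1 = 240 × $1,258.38 − $135,000 = $167,011.20.
Option 2: monthly rate = 8.33%/12 = 0.0069417; payment = 135,000 × 0.0069417 / (1 − (1+0.0069417)^−120) = $1,661.56.
Total interest on Option 2 = 120 × $1,661.56 − $135,000 = $64,387.20.
Option 2 is lower by $102,624.00.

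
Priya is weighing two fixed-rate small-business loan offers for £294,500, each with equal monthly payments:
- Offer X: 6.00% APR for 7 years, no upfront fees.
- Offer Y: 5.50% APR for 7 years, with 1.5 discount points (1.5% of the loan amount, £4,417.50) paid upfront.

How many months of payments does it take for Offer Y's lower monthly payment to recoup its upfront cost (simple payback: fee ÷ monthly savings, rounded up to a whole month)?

Offer X: monthly rate = 6%/12 = 0.0050000; payment = 294,500 × 0.0050000 / (1 − (1+0.0050000)^−84) = £4,302.22.
Offer Y: at 5.50% the monthly rate is 0.0045833, so the payment is 294,500 × 0.0045833 / (1 − 1.0045833^−84) = £4,231.98.
Monthly savings = £4,302.22 − £4,231.98 = £70.24.
Break-even = £4,417.50 / £70.24 = 62.89 → 63 months.

63 months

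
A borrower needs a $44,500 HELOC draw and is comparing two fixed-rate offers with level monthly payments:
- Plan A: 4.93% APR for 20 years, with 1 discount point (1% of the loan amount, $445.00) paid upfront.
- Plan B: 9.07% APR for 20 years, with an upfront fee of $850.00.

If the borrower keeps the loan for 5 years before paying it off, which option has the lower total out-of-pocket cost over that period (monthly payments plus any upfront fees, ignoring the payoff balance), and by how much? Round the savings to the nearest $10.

Plan A by $7,030

Plan A: at 4.93% the monthly rate is 0.0041083, so the payment is 44,500 × 0.0041083 / (1 − 1.0041083^−240) = $291.96.
Plan B: at 9.07% the monthly rate is 0.0075583, so the payment is 44,500 × 0.0075583 / (1 − 1.0075583^−240) = $402.38.
Over 60 months: Plan A costs 60 × $291.96 + $445.00 = $17,962.60; Plan B costs 60 × $402.38 + $850.00 = $24,992.80.
Plan A is cheaper by $24,992.80 − $17,962.60 = $7,030.20.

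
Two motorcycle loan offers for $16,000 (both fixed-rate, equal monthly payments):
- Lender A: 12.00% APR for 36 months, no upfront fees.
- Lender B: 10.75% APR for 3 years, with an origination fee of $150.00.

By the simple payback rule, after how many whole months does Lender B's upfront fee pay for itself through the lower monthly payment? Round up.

Lender A: at 12.00% the monthly rate is 0.0100000, so the payment is 16,000 × 0.0100000 / (1 − 1.0100000^−36) = $531.43.
Lender B: monthly rate = 10.75%/12 = 0.0089583; payment = 16,000 × 0.0089583 / (1 − (1+0.0089583)^−36) = $521.93.
Monthly savings = $531.43 − $521.93 = $9.50.
Break-even = $150.00 / $9.50 = 15.79 → 16 months.

16 months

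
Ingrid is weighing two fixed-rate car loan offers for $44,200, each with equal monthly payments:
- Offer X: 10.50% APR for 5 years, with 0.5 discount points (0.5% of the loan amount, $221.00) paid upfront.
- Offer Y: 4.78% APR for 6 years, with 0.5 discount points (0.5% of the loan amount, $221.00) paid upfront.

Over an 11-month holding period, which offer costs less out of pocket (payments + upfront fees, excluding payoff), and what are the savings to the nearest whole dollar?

Offer Y by $2,670

Offer X: at 10.50% the monthly rate is 0.0087500, so the payment is 44,200 × 0.0087500 / (1 − 1.0087500^−60) = $950.03.
Offer Y: monthly rate = 4.78%/12 = 0.0039833; payment = 44,200 × 0.0039833 / (1 − (1+0.0039833)^−72) = $707.34.
Over 11 months: Offer X costs 11 × $950.03 + $221.00 = $10,671.33; Offer Y costs 11 × $707.34 + $221.00 = $8,001.74.
Offer Y is cheaper by $10,671.33 − $8,001.74 = $2,669.59.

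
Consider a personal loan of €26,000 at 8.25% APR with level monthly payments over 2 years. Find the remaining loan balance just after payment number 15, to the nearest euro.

€10,254

With monthly rate i = 8.25%/12 = 0.0068750, the balance after k of n payments is P · [(1+i)^n − (1+i)^k] / [(1+i)^n − 1].
(1+0.0068750)^24 = 1.17872742 and (1+0.0068750)^15 = 1.10823884, so the balance is 26,000 × (1.17872742 − 1.10823884) / (1.17872742 − 1) = €10,254.18.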